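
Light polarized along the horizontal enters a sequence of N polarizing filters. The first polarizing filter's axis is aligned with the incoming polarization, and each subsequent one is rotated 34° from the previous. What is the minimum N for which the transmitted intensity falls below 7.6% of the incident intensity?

First polarizer is aligned with the polarization: full transmission.
Each further stage multiplies by cos²(34°) = 0.6873.
After N polarizers: T = 0.6873^(N−1). Require T < 0.076 ⇒ N−1 > ln(0.076)/ln(0.6873) = 6.87, so N−1 ≥ 7 and N = 8.
Check: N=8 gives T = 0.07245 < 0.076; N=7 gives T = 0.1054.

N = 8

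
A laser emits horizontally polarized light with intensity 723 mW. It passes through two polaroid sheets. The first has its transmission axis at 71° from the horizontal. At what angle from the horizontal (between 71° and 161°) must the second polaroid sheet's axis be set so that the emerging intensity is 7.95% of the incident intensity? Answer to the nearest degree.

θ ≈ 101°

I₁ = I₀ cos²(71° − 0°) = I₀ cos²(71°) = 0.106 I₀.
Need I₂/I₀ = 0.0795, so cos²(θ − 71°) = 0.0795 / 0.106 = 0.75.
θ − 71° = arccos(√0.75) = 30.0°, giving θ ≈ 71 + 30.0 = 101.0°.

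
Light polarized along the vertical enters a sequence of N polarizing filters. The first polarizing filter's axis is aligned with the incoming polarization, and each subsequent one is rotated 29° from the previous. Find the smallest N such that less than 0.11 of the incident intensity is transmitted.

N = 10

First polarizer is aligned with the polarization: full transmission.
Each further stage multiplies by cos²(29°) = 0.765.
After N polarizers: T = 0.765^(N−1). Require T < 0.11 ⇒ N−1 > ln(0.11)/ln(0.765) = 8.24, so N−1 ≥ 9 and N = 10.
Check: N=10 gives T = 0.08969 < 0.11; N=9 gives T = 0.1172.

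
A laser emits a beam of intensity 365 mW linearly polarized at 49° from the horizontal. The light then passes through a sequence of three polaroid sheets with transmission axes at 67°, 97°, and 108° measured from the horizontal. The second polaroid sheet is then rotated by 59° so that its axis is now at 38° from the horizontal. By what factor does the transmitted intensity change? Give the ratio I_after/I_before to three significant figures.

Before rotation:
I₁ = I₀ cos²(67° − 49°) = I₀ cos²(18°) = 0.9045 I₀.
I₂ = I₁ cos²(97° − 67°) = 0.9045 I₀ · cos²(30°) = 0.6784 I₀.
I₃ = I₂ cos²(108° − 97°) = 0.6784 I₀ · cos²(11°) = 0.6537 I₀.
After rotation:
I₁ = I₀ cos²(67° − 49°) = I₀ cos²(18°) = 0.9045 I₀.
I₂ = I₁ cos²(38° − 67°) = 0.9045 I₀ · cos²(29°) = 0.6919 I₀.
I₃ = I₂ cos²(108° − 38°) = 0.6919 I₀ · cos²(70°) = 0.08094 I₀.
Ratio = 0.08094 / 0.6537 = 0.1238.

I_new/I_old ≈ 0.124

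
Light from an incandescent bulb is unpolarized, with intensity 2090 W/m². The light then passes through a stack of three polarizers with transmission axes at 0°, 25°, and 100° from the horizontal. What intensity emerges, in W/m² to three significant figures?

Unpolarized light through the first polarizer → I₁ = 2090 W/m²/2 = 1045 W/m², polarized at 0°.
I₂ = I₁ · cos²(25°) = 1045 · 0.8214 = 858.4 W/m².
I₃ = I₂ · cos²(75°) = 858.4 · 0.06699 = 57.5 W/m².

I ≈ 57.5 W/m²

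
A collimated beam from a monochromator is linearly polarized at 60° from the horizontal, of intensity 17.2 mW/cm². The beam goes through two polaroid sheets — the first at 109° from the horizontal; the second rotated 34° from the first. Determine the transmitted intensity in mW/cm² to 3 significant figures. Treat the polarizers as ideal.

I₁ = 17.2 mW/cm² · cos²(49°) = 7.403 mW/cm².
I₂ = I₁ · cos²(34°) = 7.403 · 0.6873 = 5.088 mW/cm².

I ≈ 5.09 mW/cm²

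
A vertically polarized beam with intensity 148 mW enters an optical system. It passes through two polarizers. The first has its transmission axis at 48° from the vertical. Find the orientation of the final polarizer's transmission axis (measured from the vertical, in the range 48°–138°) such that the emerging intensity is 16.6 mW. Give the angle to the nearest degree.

θ ≈ 108°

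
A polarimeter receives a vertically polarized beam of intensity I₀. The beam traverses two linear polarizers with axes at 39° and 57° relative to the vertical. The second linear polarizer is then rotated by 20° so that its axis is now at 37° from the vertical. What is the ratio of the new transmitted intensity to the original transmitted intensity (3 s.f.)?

I_new/I_old ≈ 1.10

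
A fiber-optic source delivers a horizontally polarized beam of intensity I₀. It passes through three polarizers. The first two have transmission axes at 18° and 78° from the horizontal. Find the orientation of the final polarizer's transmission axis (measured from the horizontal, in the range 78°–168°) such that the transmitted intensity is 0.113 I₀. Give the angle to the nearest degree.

I₁ = I₀ cos²(18° − 0°) = I₀ cos²(18°) = 0.9045 I₀.
I₂ = I₁ cos²(78° − 18°) = 0.9045 I₀ · cos²(60°) = 0.2261 I₀.
Need I₃/I₀ = 0.113, so cos²(θ − 78°) = 0.113 / 0.2261 = 0.4997.
θ − 78° = arccos(√0.4997) = 45.0°, giving θ ≈ 78 + 45.0 = 123.0°.

θ ≈ 123°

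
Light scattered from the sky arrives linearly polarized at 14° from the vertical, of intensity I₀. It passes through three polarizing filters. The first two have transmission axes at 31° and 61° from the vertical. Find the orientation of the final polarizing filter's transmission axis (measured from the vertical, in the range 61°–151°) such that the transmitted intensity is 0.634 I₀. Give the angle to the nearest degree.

θ ≈ 77°

I₁ = I₀ cos²(31° − 14°) = I₀ cos²(17°) = 0.9145 I₀.
I₂ = I₁ cos²(61° − 31°) = 0.9145 I₀ · cos²(30°) = 0.6859 I₀.
Need I₃/I₀ = 0.634, so cos²(θ − 61°) = 0.634 / 0.6859 = 0.9243.
θ − 61° = arccos(√0.9243) = 16.0°, giving θ ≈ 61 + 16.0 = 77.0°.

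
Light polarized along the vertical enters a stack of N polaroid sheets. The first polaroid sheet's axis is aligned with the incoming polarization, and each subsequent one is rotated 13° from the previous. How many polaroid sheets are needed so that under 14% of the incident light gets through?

N = 39

First polarizer is aligned with the polarization: full transmission.
Each further stage multiplies by cos²(13°) = 0.9494.
After N polarizers: T = 0.9494^(N−1). Require T < 0.14 ⇒ N−1 > ln(0.14)/ln(0.9494) = 37.86, so N−1 ≥ 38 and N = 39.
Check: N=39 gives T = 0.139 < 0.14; N=38 gives T = 0.1464.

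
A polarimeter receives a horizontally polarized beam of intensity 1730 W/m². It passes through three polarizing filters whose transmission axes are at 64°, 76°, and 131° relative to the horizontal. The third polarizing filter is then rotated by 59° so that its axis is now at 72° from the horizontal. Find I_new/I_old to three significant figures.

Before rotation:
By Malus's law, I₁ = I₀ cos²(64° − 0°) = I₀ cos²(64°) = 0.1922 I₀.
I₂ = I₁ cos²(76° − 64°) = 0.1922 I₀ · cos²(12°) = 0.1839 I₀.
I₃ = I₂ cos²(131° − 76°) = 0.1839 I₀ · cos²(55°) = 0.06049 I₀.
After rotation:
I₁ = I₀ cos²(64° − 0°) = I₀ cos²(64°) = 0.1922 I₀.
I₂ = I₁ cos²(76° − 64°) = 0.1922 I₀ · cos²(12°) = 0.1839 I₀.
I₃ = I₂ cos²(72° − 76°) = 0.1839 I₀ · cos²(4°) = 0.183 I₀.
Ratio = 0.183 / 0.06049 = 3.025.

I_new/I_old ≈ 3.02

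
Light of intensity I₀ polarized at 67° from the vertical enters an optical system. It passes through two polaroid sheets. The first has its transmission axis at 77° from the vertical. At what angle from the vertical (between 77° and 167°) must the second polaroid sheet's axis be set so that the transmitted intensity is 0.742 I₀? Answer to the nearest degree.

By Malus's law, I₁ = I₀ cos²(77° − 67°) = I₀ cos²(10°) = 0.9698 I₀.
Need I₂/I₀ = 0.742, so cos²(θ − 77°) = 0.742 / 0.9698 = 0.7651.
θ − 77° = arccos(√0.7651) = 29.0°, giving θ ≈ 77 + 29.0 = 106.0°.

θ ≈ 106°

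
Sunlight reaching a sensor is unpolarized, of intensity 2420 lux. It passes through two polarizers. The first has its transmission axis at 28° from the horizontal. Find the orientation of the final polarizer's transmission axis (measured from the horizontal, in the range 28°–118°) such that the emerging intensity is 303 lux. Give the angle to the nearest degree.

Unpolarized light through the first polarizer → I₁ = ½ I₀, now polarized at 28°.
Target fraction: 303 / 2420 lux = 0.1252 of I₀.
Need I₂/I₀ = 0.1252, so cos²(θ − 28°) = 0.1252 / 0.5 = 0.2504.
θ − 28° = arccos(√0.2504) = 60.0°, giving θ ≈ 28 + 60.0 = 88.0°.

θ ≈ 88°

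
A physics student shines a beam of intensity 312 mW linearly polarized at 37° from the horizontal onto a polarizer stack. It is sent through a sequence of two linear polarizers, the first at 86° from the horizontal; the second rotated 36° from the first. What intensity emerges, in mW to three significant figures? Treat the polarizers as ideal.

I ≈ 87.9 mW

By Malus's law, I₁ = 312 mW · cos²(49°) = 134.3 mW.
I₂ = I₁ · cos²(36°) = 134.3 · 0.6545 = 87.89 mW.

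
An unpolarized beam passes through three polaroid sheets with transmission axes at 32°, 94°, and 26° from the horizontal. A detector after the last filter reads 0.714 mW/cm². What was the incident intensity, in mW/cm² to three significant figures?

I₀ ≈ 46.2 mW/cm²

Unpolarized light through the first polarizer → I₁ = ½ I₀, now polarized at 32°.
I₂ = I₁ cos²(94° − 32°) = 0.5 I₀ · cos²(62°) = 0.1102 I₀.
I₃ = I₂ cos²(26° − 94°) = 0.1102 I₀ · cos²(68°) = 0.01546 I₀.
So 0.714 mW/cm² = 0.01546 I₀, giving I₀ = 0.714/0.01546 = 46.17 mW/cm².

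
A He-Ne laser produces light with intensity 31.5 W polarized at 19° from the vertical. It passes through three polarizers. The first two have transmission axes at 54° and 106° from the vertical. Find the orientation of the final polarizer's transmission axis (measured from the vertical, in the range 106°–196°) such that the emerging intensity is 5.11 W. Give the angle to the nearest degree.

θ ≈ 143°

I₁ = I₀ cos²(54° − 19°) = I₀ cos²(35°) = 0.671 I₀.
I₂ = I₁ cos²(106° − 54°) = 0.671 I₀ · cos²(52°) = 0.2543 I₀.
Target fraction: 5.11 / 31.5 W = 0.1622 of I₀.
Need I₃/I₀ = 0.1622, so cos²(θ − 106°) = 0.1622 / 0.2543 = 0.6378.
θ − 106° = arccos(√0.6378) = 37.0°, giving θ ≈ 106 + 37.0 = 143.0°.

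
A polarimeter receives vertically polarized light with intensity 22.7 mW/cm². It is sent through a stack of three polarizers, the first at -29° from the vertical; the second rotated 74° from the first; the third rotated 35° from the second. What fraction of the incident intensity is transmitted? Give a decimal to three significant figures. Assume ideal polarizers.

I₁ = 22.7 mW/cm² · cos²(29°) = 17.36 mW/cm².
I₂ = I₁ · cos²(74°) = 17.36 · 0.07598 = 1.319 mW/cm².
I₃ = I₂ · cos²(35°) = 1.319 · 0.671 = 0.8853 mW/cm².
Transmitted fraction = 0.039.

I/I₀ ≈ 0.0390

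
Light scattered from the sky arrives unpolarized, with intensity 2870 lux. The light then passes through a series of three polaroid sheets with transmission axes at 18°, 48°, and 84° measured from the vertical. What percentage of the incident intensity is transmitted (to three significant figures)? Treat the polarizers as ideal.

Unpolarized light through the first polarizer → I₁ = 2870 lux/2 = 1435 lux, polarized at 18°.
I₂ = I₁ · cos²(30°) = 1435 · 0.75 = 1076 lux.
I₃ = I₂ · cos²(36°) = 1076 · 0.6545 = 704.4 lux.
That is 24.54% of the incident intensity.

≈ 24.5%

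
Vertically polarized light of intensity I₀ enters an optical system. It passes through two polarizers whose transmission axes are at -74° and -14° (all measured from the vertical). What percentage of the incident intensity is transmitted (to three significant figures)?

≈ 1.90%

I₁ = I₀ cos²(-74° − 0°) = I₀ cos²(74°) = 0.07598 I₀.
I₂ = I₁ cos²(-14° + 74°) = 0.07598 I₀ · cos²(60°) = 0.01899 I₀.
That is 1.899% of the incident intensity.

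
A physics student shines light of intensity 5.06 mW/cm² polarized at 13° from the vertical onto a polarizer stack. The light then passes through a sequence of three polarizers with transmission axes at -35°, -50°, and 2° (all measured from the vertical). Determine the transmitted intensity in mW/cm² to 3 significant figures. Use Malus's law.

By Malus's law, I₁ = 5.06 mW/cm² · cos²(48°) = 2.266 mW/cm².
I₂ = I₁ · cos²(15°) = 2.266 · 0.933 = 2.114 mW/cm².
I₃ = I₂ · cos²(52°) = 2.114 · 0.379 = 0.8012 mW/cm².

I ≈ 0.801 mW/cm²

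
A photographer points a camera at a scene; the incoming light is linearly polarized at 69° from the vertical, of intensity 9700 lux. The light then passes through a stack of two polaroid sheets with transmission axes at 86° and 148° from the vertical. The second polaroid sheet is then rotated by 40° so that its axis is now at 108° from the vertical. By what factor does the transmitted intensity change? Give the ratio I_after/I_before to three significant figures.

Before rotation:
By Malus's law, I₁ = I₀ cos²(86° − 69°) = I₀ cos²(17°) = 0.9145 I₀.
I₂ = I₁ cos²(148° − 86°) = 0.9145 I₀ · cos²(62°) = 0.2016 I₀.
After rotation:
I₁ = I₀ cos²(86° − 69°) = I₀ cos²(17°) = 0.9145 I₀.
I₂ = I₁ cos²(108° − 86°) = 0.9145 I₀ · cos²(22°) = 0.7862 I₀.
Ratio = 0.7862 / 0.2016 = 3.9.

I_new/I_old ≈ 3.90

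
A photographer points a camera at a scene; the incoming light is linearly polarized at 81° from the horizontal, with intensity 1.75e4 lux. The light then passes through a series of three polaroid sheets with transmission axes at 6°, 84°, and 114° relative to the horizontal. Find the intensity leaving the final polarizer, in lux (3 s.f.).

I ≈ 38.0 lux

I₁ = 1.75e4 lux · cos²(75°) = 1172 lux.
I₂ = I₁ · cos²(78°) = 1172 · 0.04323 = 50.67 lux.
I₃ = I₂ · cos²(30°) = 50.67 · 0.75 = 38.01 lux.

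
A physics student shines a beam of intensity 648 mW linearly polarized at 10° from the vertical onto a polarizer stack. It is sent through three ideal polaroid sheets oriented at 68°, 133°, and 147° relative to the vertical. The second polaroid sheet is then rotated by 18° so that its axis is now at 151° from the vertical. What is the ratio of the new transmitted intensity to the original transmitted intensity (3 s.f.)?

Before rotation:
I₁ = I₀ cos²(68° − 10°) = I₀ cos²(58°) = 0.2808 I₀.
I₂ = I₁ cos²(133° − 68°) = 0.2808 I₀ · cos²(65°) = 0.05016 I₀.
I₃ = I₂ cos²(147° − 133°) = 0.05016 I₀ · cos²(14°) = 0.04722 I₀.
After rotation:
I₁ = I₀ cos²(68° − 10°) = I₀ cos²(58°) = 0.2808 I₀.
I₂ = I₁ cos²(151° − 68°) = 0.2808 I₀ · cos²(83°) = 0.004171 I₀.
I₃ = I₂ cos²(147° − 151°) = 0.004171 I₀ · cos²(4°) = 0.00415 I₀.
Ratio = 0.00415 / 0.04722 = 0.0879.

I_new/I_old ≈ 0.0879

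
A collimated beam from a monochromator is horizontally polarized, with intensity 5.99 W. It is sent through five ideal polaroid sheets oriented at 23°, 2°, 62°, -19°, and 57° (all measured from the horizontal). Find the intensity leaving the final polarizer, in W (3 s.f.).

I ≈ 0.00158 W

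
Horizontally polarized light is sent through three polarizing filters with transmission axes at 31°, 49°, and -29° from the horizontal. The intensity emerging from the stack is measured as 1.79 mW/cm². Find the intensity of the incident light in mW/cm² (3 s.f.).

By Malus's law, I₁ = I₀ cos²(31° − 0°) = I₀ cos²(31°) = 0.7347 I₀.
I₂ = I₁ cos²(49° − 31°) = 0.7347 I₀ · cos²(18°) = 0.6646 I₀.
I₃ = I₂ cos²(-29° − 49°) = 0.6646 I₀ · cos²(78°) = 0.02873 I₀.
So 1.79 mW/cm² = 0.02873 I₀, giving I₀ = 1.79/0.02873 = 62.31 mW/cm².

I₀ ≈ 62.3 mW/cm²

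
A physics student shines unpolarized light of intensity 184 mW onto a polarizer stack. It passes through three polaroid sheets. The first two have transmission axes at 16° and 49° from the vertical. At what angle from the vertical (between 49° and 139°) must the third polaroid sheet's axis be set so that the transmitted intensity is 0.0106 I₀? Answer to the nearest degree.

θ ≈ 129°

Unpolarized light through the first polarizer → I₁ = ½ I₀, now polarized at 16°.
I₂ = I₁ cos²(49° − 16°) = 0.5 I₀ · cos²(33°) = 0.3517 I₀.
Need I₃/I₀ = 0.0106, so cos²(θ − 49°) = 0.0106 / 0.3517 = 0.03014.
θ − 49° = arccos(√0.03014) = 80.0°, giving θ ≈ 49 + 80.0 = 129.0°.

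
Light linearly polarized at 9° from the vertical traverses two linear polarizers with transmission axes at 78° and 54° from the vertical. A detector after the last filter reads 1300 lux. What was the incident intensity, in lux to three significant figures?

I₀ ≈ 1.21e4 lux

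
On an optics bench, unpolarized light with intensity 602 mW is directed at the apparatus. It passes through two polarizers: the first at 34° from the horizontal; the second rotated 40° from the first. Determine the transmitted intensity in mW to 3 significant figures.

Unpolarized light through the first polarizer → I₁ = 602 mW/2 = 301 mW, polarized at 34°.
I₂ = I₁ · cos²(40°) = 301 · 0.5868 = 176.6 mW.

I ≈ 177 mW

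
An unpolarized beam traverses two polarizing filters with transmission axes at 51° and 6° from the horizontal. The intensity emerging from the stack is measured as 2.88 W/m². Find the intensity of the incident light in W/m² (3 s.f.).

Unpolarized light through the first polarizer → I₁ = ½ I₀, now polarized at 51°.
I₂ = I₁ cos²(6° − 51°) = 0.5 I₀ · cos²(45°) = 0.25 I₀.
So 2.88 W/m² = 0.25 I₀, giving I₀ = 2.88/0.25 = 11.52 W/m².

I₀ ≈ 11.5 W/m²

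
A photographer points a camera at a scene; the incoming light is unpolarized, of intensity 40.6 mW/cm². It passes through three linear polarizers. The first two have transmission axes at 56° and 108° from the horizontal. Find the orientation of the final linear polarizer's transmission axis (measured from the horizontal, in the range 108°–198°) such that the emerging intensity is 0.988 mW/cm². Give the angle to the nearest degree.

θ ≈ 177°

Unpolarized light through the first polarizer → I₁ = ½ I₀, now polarized at 56°.
I₂ = I₁ cos²(108° − 56°) = 0.5 I₀ · cos²(52°) = 0.1895 I₀.
Target fraction: 0.988 / 40.6 mW/cm² = 0.02433 of I₀.
Need I₃/I₀ = 0.02433, so cos²(θ − 108°) = 0.02433 / 0.1895 = 0.1284.
θ − 108° = arccos(√0.1284) = 69.0°, giving θ ≈ 108 + 69.0 = 177.0°.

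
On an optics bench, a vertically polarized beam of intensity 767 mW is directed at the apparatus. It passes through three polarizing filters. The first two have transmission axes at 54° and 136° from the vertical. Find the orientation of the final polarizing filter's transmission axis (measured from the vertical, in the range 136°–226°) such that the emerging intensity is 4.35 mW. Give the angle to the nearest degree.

θ ≈ 159°

By Malus's law, I₁ = I₀ cos²(54° − 0°) = I₀ cos²(54°) = 0.3455 I₀.
I₂ = I₁ cos²(136° − 54°) = 0.3455 I₀ · cos²(82°) = 0.006692 I₀.
Target fraction: 4.35 / 767 mW = 0.005671 of I₀.
Need I₃/I₀ = 0.005671, so cos²(θ − 136°) = 0.005671 / 0.006692 = 0.8475.
θ − 136° = arccos(√0.8475) = 23.0°, giving θ ≈ 136 + 23.0 = 159.0°.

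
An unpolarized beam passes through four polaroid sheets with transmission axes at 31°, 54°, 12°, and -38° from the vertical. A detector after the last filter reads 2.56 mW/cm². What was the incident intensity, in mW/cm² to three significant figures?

I₀ ≈ 26.5 mW/cm²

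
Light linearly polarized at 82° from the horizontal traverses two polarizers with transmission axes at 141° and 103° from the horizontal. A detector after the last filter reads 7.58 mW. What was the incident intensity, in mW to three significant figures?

By Malus's law, I₁ = I₀ cos²(141° − 82°) = I₀ cos²(59°) = 0.2653 I₀.
I₂ = I₁ cos²(103° − 141°) = 0.2653 I₀ · cos²(38°) = 0.1647 I₀.
So 7.58 mW = 0.1647 I₀, giving I₀ = 7.58/0.1647 = 46.02 mW.

I₀ ≈ 46.0 mW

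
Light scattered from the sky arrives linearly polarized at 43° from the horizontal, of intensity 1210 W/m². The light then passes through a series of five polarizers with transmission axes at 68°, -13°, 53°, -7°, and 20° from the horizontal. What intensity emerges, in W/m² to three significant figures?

I₁ = 1210 W/m² · cos²(25°) = 993.9 W/m².
I₂ = I₁ · cos²(81°) = 993.9 · 0.02447 = 24.32 W/m².
I₃ = I₂ · cos²(66°) = 24.32 · 0.1654 = 4.024 W/m².
I₄ = I₃ · cos²(60°) = 4.024 · 0.25 = 1.006 W/m².
I₅ = I₄ · cos²(27°) = 1.006 · 0.7939 = 0.7986 W/m².

I ≈ 0.799 W/m²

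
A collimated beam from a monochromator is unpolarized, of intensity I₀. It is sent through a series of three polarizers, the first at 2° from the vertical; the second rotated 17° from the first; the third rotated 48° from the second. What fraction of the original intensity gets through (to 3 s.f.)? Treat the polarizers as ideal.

Unpolarized light through the first polarizer → I₁ = ½ I₀, now polarized at 2°.
I₂ = I₁ cos²(17°) = 0.5 · 0.9145 I₀ = 0.4573 I₀.
I₃ = I₂ cos²(48°) = 0.4573 · 0.4477 I₀ = 0.2047 I₀.
Transmitted fraction = 0.2047.

≈ 0.205 I₀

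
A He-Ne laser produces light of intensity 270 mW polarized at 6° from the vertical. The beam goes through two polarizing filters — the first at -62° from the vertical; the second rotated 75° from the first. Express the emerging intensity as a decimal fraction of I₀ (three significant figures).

I₁ = 270 mW · cos²(68°) = 37.89 mW.
I₂ = I₁ · cos²(75°) = 37.89 · 0.06699 = 2.538 mW.
Transmitted fraction = 0.0094.

I/I₀ ≈ 0.00940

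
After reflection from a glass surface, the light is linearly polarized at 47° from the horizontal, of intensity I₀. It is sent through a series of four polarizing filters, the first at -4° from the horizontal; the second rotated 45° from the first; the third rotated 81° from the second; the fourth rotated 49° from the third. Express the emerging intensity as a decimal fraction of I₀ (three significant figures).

By Malus's law, I₁ = I₀ cos²(-4° − 47°) = I₀ cos²(51°) = 0.396 I₀.
I₂ = I₁ cos²(45°) = 0.396 · 0.5 I₀ = 0.198 I₀.
I₃ = I₂ cos²(81°) = 0.198 · 0.02447 I₀ = 0.004846 I₀.
I₄ = I₃ cos²(49°) = 0.004846 · 0.4304 I₀ = 0.002086 I₀.
Transmitted fraction = 0.002086.

≈ 0.00209 I₀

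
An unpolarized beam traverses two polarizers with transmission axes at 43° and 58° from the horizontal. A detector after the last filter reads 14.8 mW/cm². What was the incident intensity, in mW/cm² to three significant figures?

Unpolarized light through the first polarizer → I₁ = ½ I₀, now polarized at 43°.
I₂ = I₁ cos²(58° − 43°) = 0.5 I₀ · cos²(15°) = 0.4665 I₀.
So 14.8 mW/cm² = 0.4665 I₀, giving I₀ = 14.8/0.4665 = 31.73 mW/cm².

I₀ ≈ 31.7 mW/cm²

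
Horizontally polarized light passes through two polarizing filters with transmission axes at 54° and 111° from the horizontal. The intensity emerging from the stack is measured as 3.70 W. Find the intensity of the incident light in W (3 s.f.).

I₁ = I₀ cos²(54° − 0°) = I₀ cos²(54°) = 0.3455 I₀.
I₂ = I₁ cos²(111° − 54°) = 0.3455 I₀ · cos²(57°) = 0.1025 I₀.
So 3.70 W = 0.1025 I₀, giving I₀ = 3.70/0.1025 = 36.1 W.

I₀ ≈ 36.1 W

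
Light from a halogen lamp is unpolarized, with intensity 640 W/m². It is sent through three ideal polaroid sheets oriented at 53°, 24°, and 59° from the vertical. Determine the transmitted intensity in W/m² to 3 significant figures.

Unpolarized light through the first polarizer → I₁ = 640 W/m²/2 = 320 W/m², polarized at 53°.
I₂ = I₁ · cos²(29°) = 320 · 0.765 = 244.8 W/m².
I₃ = I₂ · cos²(35°) = 244.8 · 0.671 = 164.3 W/m².

I ≈ 164 W/m²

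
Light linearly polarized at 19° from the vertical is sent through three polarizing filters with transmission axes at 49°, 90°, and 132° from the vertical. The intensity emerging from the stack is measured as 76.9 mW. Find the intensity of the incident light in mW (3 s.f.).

By Malus's law, I₁ = I₀ cos²(49° − 19°) = I₀ cos²(30°) = 0.75 I₀.
I₂ = I₁ cos²(90° − 49°) = 0.75 I₀ · cos²(41°) = 0.4272 I₀.
I₃ = I₂ cos²(132° − 90°) = 0.4272 I₀ · cos²(42°) = 0.2359 I₀.
So 76.9 mW = 0.2359 I₀, giving I₀ = 76.9/0.2359 = 326 mW.

I₀ ≈ 326 mW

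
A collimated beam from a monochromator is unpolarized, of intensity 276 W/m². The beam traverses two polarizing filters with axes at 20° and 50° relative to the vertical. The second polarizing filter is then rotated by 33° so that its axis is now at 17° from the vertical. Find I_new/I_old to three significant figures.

I_new/I_old ≈ 1.33

Before rotation:
Unpolarized light through the first polarizer → I₁ = ½ I₀, now polarized at 20°.
I₂ = I₁ cos²(50° − 20°) = 0.5 I₀ · cos²(30°) = 0.375 I₀.
After rotation:
Unpolarized light through the first polarizer → I₁ = ½ I₀, now polarized at 20°.
I₂ = I₁ cos²(17° − 20°) = 0.5 I₀ · cos²(3°) = 0.4986 I₀.
Ratio = 0.4986 / 0.375 = 1.33.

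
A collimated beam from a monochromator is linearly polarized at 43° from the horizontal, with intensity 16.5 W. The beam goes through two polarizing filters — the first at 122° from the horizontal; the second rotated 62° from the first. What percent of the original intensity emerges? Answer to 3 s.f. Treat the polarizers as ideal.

≈ 0.802%

I₁ = 16.5 W · cos²(79°) = 0.6007 W.
I₂ = I₁ · cos²(62°) = 0.6007 · 0.2204 = 0.1324 W.
That is 0.8024% of the incident intensity.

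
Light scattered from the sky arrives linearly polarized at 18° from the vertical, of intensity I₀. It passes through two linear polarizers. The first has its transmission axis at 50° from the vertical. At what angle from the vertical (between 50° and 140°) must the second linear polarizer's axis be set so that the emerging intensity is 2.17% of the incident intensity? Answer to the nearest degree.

θ ≈ 130°

I₁ = I₀ cos²(50° − 18°) = I₀ cos²(32°) = 0.7192 I₀.
Need I₂/I₀ = 0.0217, so cos²(θ − 50°) = 0.0217 / 0.7192 = 0.03017.
θ − 50° = arccos(√0.03017) = 80.0°, giving θ ≈ 50 + 80.0 = 130.0°.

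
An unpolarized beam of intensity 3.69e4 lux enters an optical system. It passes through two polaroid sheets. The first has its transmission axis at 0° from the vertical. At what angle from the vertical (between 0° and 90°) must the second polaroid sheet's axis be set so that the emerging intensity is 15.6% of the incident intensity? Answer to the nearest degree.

Unpolarized light through the first polarizer → I₁ = ½ I₀, now polarized at 0°.
Need I₂/I₀ = 0.156, so cos²(θ − 0°) = 0.156 / 0.5 = 0.312.
θ − 0° = arccos(√0.312) = 56.0°, giving θ ≈ 0 + 56.0 = 56.0°.

θ ≈ 56°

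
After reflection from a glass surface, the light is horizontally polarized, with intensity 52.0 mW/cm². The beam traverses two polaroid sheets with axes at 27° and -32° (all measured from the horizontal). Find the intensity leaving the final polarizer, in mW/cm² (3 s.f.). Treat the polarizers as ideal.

I ≈ 11.0 mW/cm²

I₁ = 52.0 mW/cm² · cos²(27°) = 41.28 mW/cm².
I₂ = I₁ · cos²(59°) = 41.28 · 0.2653 = 10.95 mW/cm².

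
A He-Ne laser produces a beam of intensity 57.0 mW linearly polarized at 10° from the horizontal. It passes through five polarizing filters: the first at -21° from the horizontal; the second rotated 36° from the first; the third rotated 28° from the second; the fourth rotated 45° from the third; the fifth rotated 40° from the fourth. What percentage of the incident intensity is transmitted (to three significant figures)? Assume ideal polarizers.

≈ 11.0%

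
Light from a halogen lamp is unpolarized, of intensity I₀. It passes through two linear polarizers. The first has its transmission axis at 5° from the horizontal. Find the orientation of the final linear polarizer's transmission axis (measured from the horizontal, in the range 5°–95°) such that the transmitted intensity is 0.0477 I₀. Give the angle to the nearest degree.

θ ≈ 77°

Unpolarized light through the first polarizer → I₁ = ½ I₀, now polarized at 5°.
Need I₂/I₀ = 0.0477, so cos²(θ − 5°) = 0.0477 / 0.5 = 0.0954.
θ − 5° = arccos(√0.0954) = 72.0°, giving θ ≈ 5 + 72.0 = 77.0°.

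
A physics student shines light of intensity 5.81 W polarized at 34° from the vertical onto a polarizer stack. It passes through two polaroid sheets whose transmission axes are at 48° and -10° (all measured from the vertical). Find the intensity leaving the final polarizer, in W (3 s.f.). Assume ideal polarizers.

I₁ = 5.81 W · cos²(14°) = 5.47 W.
I₂ = I₁ · cos²(58°) = 5.47 · 0.2808 = 1.536 W.

I ≈ 1.54 W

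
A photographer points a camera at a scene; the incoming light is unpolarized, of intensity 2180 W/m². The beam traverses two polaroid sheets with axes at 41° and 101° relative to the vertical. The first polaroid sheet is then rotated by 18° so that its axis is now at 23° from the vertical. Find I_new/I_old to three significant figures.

I_new/I_old ≈ 0.173

Before rotation:
Unpolarized light through the first polarizer → I₁ = ½ I₀, now polarized at 41°.
I₂ = I₁ cos²(101° − 41°) = 0.5 I₀ · cos²(60°) = 0.125 I₀.
After rotation:
Unpolarized light through the first polarizer → I₁ = ½ I₀, now polarized at 23°.
I₂ = I₁ cos²(101° − 23°) = 0.5 I₀ · cos²(78°) = 0.02161 I₀.
Ratio = 0.02161 / 0.125 = 0.1729.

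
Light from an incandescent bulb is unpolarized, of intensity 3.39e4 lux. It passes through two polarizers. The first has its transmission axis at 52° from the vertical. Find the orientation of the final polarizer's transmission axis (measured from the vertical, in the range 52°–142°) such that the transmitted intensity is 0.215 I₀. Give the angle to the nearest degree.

θ ≈ 101°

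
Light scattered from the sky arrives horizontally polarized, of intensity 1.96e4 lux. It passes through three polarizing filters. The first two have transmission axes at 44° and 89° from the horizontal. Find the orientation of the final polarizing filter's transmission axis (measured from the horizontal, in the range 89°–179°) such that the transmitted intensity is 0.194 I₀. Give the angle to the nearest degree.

θ ≈ 119°

I₁ = I₀ cos²(44° − 0°) = I₀ cos²(44°) = 0.5174 I₀.
I₂ = I₁ cos²(89° − 44°) = 0.5174 I₀ · cos²(45°) = 0.2587 I₀.
Need I₃/I₀ = 0.194, so cos²(θ − 89°) = 0.194 / 0.2587 = 0.7498.
θ − 89° = arccos(√0.7498) = 30.0°, giving θ ≈ 89 + 30.0 = 119.0°.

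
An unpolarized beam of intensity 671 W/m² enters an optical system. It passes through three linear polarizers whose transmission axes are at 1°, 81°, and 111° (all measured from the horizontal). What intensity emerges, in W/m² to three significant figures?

I ≈ 7.59 W/m²

Unpolarized light through the first polarizer → I₁ = 671 W/m²/2 = 335.5 W/m², polarized at 1°.
I₂ = I₁ · cos²(80°) = 335.5 · 0.03015 = 10.12 W/m².
I₃ = I₂ · cos²(30°) = 10.12 · 0.75 = 7.587 W/m².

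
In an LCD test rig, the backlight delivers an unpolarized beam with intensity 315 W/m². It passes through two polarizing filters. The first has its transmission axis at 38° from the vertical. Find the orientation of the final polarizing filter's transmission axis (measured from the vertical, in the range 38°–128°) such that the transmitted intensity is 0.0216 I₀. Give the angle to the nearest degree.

Unpolarized light through the first polarizer → I₁ = ½ I₀, now polarized at 38°.
Need I₂/I₀ = 0.0216, so cos²(θ − 38°) = 0.0216 / 0.5 = 0.0432.
θ − 38° = arccos(√0.0432) = 78.0°, giving θ ≈ 38 + 78.0 = 116.0°.

θ ≈ 116°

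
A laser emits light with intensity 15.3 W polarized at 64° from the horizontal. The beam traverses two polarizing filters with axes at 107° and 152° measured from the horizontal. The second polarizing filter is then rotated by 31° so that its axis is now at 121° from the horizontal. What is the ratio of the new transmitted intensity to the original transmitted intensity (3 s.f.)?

Before rotation:
I₁ = I₀ cos²(107° − 64°) = I₀ cos²(43°) = 0.5349 I₀.
I₂ = I₁ cos²(152° − 107°) = 0.5349 I₀ · cos²(45°) = 0.2674 I₀.
After rotation:
I₁ = I₀ cos²(107° − 64°) = I₀ cos²(43°) = 0.5349 I₀.
I₂ = I₁ cos²(121° − 107°) = 0.5349 I₀ · cos²(14°) = 0.5036 I₀.
Ratio = 0.5036 / 0.2674 = 1.883.

I_new/I_old ≈ 1.88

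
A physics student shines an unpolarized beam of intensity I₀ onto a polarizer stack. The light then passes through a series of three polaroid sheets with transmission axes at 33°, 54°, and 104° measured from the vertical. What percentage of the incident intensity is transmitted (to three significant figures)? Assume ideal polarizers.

Unpolarized light through the first polarizer → I₁ = ½ I₀, now polarized at 33°.
I₂ = I₁ cos²(54° − 33°) = 0.5 I₀ · cos²(21°) = 0.4358 I₀.
I₃ = I₂ cos²(104° − 54°) = 0.4358 I₀ · cos²(50°) = 0.1801 I₀.
That is 18.01% of the incident intensity.

≈ 18.0%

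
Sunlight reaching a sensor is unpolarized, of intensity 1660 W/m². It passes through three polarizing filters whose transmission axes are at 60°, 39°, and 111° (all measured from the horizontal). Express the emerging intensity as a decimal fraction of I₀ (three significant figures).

I/I₀ ≈ 0.0416

Unpolarized light through the first polarizer → I₁ = 1660 W/m²/2 = 830 W/m², polarized at 60°.
I₂ = I₁ · cos²(21°) = 830 · 0.8716 = 723.4 W/m².
I₃ = I₂ · cos²(72°) = 723.4 · 0.09549 = 69.08 W/m².
Transmitted fraction = 0.04161.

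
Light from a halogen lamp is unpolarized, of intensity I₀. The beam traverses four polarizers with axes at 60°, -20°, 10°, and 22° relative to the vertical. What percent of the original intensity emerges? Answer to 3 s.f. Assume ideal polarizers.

≈ 1.08%

Unpolarized light through the first polarizer → I₁ = ½ I₀, now polarized at 60°.
I₂ = I₁ cos²(-20° − 60°) = 0.5 I₀ · cos²(80°) = 0.01508 I₀.
I₃ = I₂ cos²(10° + 20°) = 0.01508 I₀ · cos²(30°) = 0.01131 I₀.
I₄ = I₃ cos²(22° − 10°) = 0.01131 I₀ · cos²(12°) = 0.01082 I₀.
That is 1.082% of the incident intensity.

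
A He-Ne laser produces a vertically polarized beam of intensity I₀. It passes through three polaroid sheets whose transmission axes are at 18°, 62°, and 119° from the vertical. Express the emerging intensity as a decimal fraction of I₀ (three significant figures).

≈ 0.139 I₀

I₁ = I₀ cos²(18° − 0°) = I₀ cos²(18°) = 0.9045 I₀.
I₂ = I₁ cos²(62° − 18°) = 0.9045 I₀ · cos²(44°) = 0.468 I₀.
I₃ = I₂ cos²(119° − 62°) = 0.468 I₀ · cos²(57°) = 0.1388 I₀.
Transmitted fraction = 0.1388.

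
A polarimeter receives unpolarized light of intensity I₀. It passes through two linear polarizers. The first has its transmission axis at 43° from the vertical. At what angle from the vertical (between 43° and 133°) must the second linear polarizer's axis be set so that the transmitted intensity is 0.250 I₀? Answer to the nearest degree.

Unpolarized light through the first polarizer → I₁ = ½ I₀, now polarized at 43°.
Need I₂/I₀ = 0.25, so cos²(θ − 43°) = 0.25 / 0.5 = 0.5.
θ − 43° = arccos(√0.5) = 45.0°, giving θ ≈ 43 + 45.0 = 88.0°.

θ ≈ 88°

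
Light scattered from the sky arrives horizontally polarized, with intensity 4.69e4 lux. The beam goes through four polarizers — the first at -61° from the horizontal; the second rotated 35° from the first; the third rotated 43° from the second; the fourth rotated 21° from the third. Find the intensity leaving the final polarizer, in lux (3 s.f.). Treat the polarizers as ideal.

I ≈ 3450 lux

I₁ = 4.69e4 lux · cos²(61°) = 1.102e+04 lux.
I₂ = I₁ · cos²(35°) = 1.102e+04 · 0.671 = 7397 lux.
I₃ = I₂ · cos²(43°) = 7397 · 0.5349 = 3956 lux.
I₄ = I₃ · cos²(21°) = 3956 · 0.8716 = 3448 lux.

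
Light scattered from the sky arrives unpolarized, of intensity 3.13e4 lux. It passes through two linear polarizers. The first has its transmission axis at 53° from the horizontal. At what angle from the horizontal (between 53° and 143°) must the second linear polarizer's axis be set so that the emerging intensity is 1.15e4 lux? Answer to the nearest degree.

θ ≈ 84°

Unpolarized light through the first polarizer → I₁ = ½ I₀, now polarized at 53°.
Target fraction: 1.15e4 / 3.13e4 lux = 0.3674 of I₀.
Need I₂/I₀ = 0.3674, so cos²(θ − 53°) = 0.3674 / 0.5 = 0.7348.
θ − 53° = arccos(√0.7348) = 31.0°, giving θ ≈ 53 + 31.0 = 84.0°.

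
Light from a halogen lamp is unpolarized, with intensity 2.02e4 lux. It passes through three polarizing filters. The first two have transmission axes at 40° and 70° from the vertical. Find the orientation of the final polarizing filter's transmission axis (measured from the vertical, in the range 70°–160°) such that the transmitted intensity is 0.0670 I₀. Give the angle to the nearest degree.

Unpolarized light through the first polarizer → I₁ = ½ I₀, now polarized at 40°.
I₂ = I₁ cos²(70° − 40°) = 0.5 I₀ · cos²(30°) = 0.375 I₀.
Need I₃/I₀ = 0.067, so cos²(θ − 70°) = 0.067 / 0.375 = 0.1787.
θ − 70° = arccos(√0.1787) = 65.0°, giving θ ≈ 70 + 65.0 = 135.0°.

θ ≈ 135°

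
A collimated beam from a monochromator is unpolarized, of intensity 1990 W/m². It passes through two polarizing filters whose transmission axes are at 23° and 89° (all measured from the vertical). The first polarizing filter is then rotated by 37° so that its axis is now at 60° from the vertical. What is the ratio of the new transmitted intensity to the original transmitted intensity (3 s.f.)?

Before rotation:
Unpolarized light through the first polarizer → I₁ = ½ I₀, now polarized at 23°.
I₂ = I₁ cos²(89° − 23°) = 0.5 I₀ · cos²(66°) = 0.08272 I₀.
After rotation:
Unpolarized light through the first polarizer → I₁ = ½ I₀, now polarized at 60°.
I₂ = I₁ cos²(89° − 60°) = 0.5 I₀ · cos²(29°) = 0.3825 I₀.
Ratio = 0.3825 / 0.08272 = 4.624.

I_new/I_old ≈ 4.62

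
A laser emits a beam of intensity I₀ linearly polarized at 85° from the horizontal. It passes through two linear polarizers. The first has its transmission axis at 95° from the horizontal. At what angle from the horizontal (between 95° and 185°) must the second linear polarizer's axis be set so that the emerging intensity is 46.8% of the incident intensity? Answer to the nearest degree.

θ ≈ 141°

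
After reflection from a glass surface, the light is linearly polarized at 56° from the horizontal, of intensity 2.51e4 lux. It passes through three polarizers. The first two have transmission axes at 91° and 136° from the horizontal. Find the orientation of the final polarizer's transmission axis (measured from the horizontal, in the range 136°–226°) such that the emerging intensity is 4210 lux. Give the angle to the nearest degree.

θ ≈ 181°

I₁ = I₀ cos²(91° − 56°) = I₀ cos²(35°) = 0.671 I₀.
I₂ = I₁ cos²(136° − 91°) = 0.671 I₀ · cos²(45°) = 0.3355 I₀.
Target fraction: 4210 / 2.51e4 lux = 0.1677 of I₀.
Need I₃/I₀ = 0.1677, so cos²(θ − 136°) = 0.1677 / 0.3355 = 0.4999.
θ − 136° = arccos(√0.4999) = 45.0°, giving θ ≈ 136 + 45.0 = 181.0°.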